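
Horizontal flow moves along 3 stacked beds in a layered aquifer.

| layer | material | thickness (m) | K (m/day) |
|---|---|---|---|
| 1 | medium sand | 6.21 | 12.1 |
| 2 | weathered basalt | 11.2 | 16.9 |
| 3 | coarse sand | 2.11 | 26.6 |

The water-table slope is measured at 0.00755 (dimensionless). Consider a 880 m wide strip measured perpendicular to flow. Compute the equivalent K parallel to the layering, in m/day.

Flow is parallel to layering, so each bed carries its own Darcy discharge and the transmissivities add.
Σ(K_i·b_i) = 12.1×6.21 + 16.9×11.2 + 26.6×2.11 = 320.5 m²/day.
Total thickness b = 19.52 m, so K_eq = Σ(K_i·b_i)/b = 16.42 m/day.

16.4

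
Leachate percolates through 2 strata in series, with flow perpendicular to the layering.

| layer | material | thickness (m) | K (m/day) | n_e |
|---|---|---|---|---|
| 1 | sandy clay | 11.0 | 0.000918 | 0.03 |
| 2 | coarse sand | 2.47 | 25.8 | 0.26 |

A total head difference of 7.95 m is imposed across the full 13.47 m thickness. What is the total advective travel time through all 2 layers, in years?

4.01

With flow normal to the layers, continuity requires the same specific discharge q through every layer.
Σ(b_i/K_i) = 11.0/0.000918 + 2.47/25.8 = 11983 d.
q = Δh / Σ(b_i/K_i) = 7.95 / 11983 = 0.0006635 m/day.
In each layer the seepage velocity is v_i = q/n_i, so the layer transit time is t_i = b_i·n_i / q:
  layer 1 (sandy clay): t_1 = 11.0 × 0.03 / 0.0006635 = 497.4 d
  layer 2 (coarse sand): t_2 = 2.47 × 0.26 / 0.0006635 = 968.0 d
Total t = Σ t_i = 1465 days = 4.012 years.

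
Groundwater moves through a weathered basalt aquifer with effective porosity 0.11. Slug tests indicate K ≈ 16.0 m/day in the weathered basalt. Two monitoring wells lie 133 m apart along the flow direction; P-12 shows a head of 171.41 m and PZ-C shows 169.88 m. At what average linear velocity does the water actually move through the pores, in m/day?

1.67

Hydraulic gradient i = (171.41 − 169.88) / 133 = 1.53 / 133 = 0.01150.
Darcy flux q = K · i = 16.00 × 0.01150 = 0.1841 m/day.
Seepage velocity v = q / n_e = 0.1841 / 0.11 = 1.673 m/day.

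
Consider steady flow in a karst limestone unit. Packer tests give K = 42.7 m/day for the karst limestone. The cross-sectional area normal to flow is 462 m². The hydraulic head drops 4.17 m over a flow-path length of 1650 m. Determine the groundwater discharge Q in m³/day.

49.9

Hydraulic gradient i = Δh / L = 4.17 / 1650 = 0.002527.
Darcy's law: Q = K · A · i = 42.70 × 462.0 × 0.002527 = 49.86 m³/day.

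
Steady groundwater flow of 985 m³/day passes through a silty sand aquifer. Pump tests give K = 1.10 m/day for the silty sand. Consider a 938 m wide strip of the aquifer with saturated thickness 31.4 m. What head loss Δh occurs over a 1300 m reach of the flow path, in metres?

Cross-sectional area A = 938 × 31.4 = 29453 m².
From Q = K·A·i, i = Q / (K·A) = 985 / (1.100 × 29453) = 0.03040.
Head loss Δh = i · L = 0.03040 × 1300 = 39.52 m.

39.5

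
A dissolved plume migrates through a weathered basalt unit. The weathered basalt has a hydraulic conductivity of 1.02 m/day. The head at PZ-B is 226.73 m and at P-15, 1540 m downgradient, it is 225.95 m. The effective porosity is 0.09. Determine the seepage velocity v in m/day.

0.00574

Hydraulic gradient i = (226.73 − 225.95) / 1540 = 0.78 / 1540 = 0.0005065.
Darcy flux q = K · i = 1.020 × 0.0005065 = 0.0005166 m/day.
Seepage velocity v = q / n_e = 0.0005166 / 0.09 = 0.005740 m/day.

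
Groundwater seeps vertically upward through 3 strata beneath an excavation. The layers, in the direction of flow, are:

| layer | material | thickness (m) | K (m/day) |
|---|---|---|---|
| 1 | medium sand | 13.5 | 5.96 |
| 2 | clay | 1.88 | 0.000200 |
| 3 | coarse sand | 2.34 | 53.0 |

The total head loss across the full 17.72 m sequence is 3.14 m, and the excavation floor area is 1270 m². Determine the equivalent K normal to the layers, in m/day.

Flow is perpendicular to layering, so the layers act in series and the equivalent K is the thickness-weighted harmonic mean.
Total thickness L = 13.5 + 1.88 + 2.34 = 17.72 m.
Σ(b_i/K_i) = 13.5/5.96 + 1.88/0.000200 + 2.34/53.0 = 9402 d.
K_eq = L / Σ(b_i/K_i) = 17.72 / 9402 = 0.001885 m/day.

0.00188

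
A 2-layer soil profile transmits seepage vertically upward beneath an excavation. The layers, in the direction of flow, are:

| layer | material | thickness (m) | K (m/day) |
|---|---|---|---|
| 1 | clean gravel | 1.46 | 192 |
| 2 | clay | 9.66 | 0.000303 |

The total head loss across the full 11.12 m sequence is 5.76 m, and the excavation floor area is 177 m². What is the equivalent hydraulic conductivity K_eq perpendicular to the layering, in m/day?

Flow is perpendicular to layering, so the layers act in series and the equivalent K is the thickness-weighted harmonic mean.
Total thickness L = 1.46 + 9.66 = 11.12 m.
Σ(b_i/K_i) = 1.46/192 + 9.66/0.000303 = 31881 d.
K_eq = L / Σ(b_i/K_i) = 11.12 / 31881 = 0.0003488 m/day.

0.000349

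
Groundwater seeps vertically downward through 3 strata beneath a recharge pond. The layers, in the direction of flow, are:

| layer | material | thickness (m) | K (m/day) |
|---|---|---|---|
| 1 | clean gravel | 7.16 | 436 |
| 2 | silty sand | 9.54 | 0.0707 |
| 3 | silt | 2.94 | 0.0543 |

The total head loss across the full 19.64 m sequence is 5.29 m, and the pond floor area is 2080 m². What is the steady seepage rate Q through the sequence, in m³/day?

58.2

Flow is perpendicular to layering, so the layers act in series and the equivalent K is the thickness-weighted harmonic mean.
Total thickness L = 7.16 + 9.54 + 2.94 = 19.64 m.
Σ(b_i/K_i) = 7.16/436 + 9.54/0.0707 + 2.94/0.0543 = 189.1 d.
K_eq = L / Σ(b_i/K_i) = 19.64 / 189.1 = 0.1039 m/day.
Q = K_eq · A · (Δh/L) = 0.1039 × 2080 × (5.29/19.64) = 58.19 m³/day.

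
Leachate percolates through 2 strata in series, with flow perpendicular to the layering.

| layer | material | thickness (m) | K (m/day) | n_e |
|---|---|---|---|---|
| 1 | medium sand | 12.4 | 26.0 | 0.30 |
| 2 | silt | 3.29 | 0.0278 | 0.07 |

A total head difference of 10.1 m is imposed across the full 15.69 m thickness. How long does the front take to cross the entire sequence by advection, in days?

46.5

With flow normal to the layers, continuity requires the same specific discharge q through every layer.
Σ(b_i/K_i) = 12.4/26.0 + 3.29/0.0278 = 118.8 d.
q = Δh / Σ(b_i/K_i) = 10.1 / 118.8 = 0.08500 m/day.
In each layer the seepage velocity is v_i = q/n_i, so the layer transit time is t_i = b_i·n_i / q:
  layer 1 (medium sand): t_1 = 12.4 × 0.30 / 0.08500 = 43.76 d
  layer 2 (silt): t_2 = 3.29 × 0.07 / 0.08500 = 2.709 d
Total t = Σ t_i = 46.47 days.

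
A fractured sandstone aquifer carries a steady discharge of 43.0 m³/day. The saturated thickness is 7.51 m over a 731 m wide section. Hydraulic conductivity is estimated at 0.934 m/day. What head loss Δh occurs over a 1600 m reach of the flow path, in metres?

Cross-sectional area A = 731 × 7.51 = 5490 m².
From Q = K·A·i, i = Q / (K·A) = 43.0 / (0.9340 × 5490) = 0.008386.
Head loss Δh = i · L = 0.008386 × 1600 = 13.42 m.

13.4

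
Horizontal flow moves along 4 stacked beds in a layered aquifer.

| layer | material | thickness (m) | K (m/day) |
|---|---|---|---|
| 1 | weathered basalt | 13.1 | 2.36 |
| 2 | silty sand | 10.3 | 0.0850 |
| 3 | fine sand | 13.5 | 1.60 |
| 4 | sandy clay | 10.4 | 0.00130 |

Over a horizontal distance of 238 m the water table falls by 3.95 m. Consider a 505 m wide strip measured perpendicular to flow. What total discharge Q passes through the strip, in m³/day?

Flow is parallel to layering, so each bed carries its own Darcy discharge and the transmissivities add.
Σ(K_i·b_i) = 2.36×13.1 + 0.0850×10.3 + 1.60×13.5 + 0.00130×10.4 = 53.41 m²/day.
Hydraulic gradient i = Δh / L = 3.95 / 238 = 0.01660.
Q = Σ(K_i·b_i) · W · i = 53.41 × 505 × 0.01660 = 447.6 m³/day.

448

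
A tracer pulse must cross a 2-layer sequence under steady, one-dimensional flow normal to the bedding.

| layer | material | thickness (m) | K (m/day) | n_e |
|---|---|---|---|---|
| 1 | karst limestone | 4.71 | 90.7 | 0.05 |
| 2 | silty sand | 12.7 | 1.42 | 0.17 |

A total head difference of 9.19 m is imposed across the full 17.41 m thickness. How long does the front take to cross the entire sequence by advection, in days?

2.34

With flow normal to the layers, continuity requires the same specific discharge q through every layer.
Σ(b_i/K_i) = 4.71/90.7 + 12.7/1.42 = 8.996 d.
q = Δh / Σ(b_i/K_i) = 9.19 / 8.996 = 1.022 m/day.
In each layer the seepage velocity is v_i = q/n_i, so the layer transit time is t_i = b_i·n_i / q:
  layer 1 (karst limestone): t_1 = 4.71 × 0.05 / 1.022 = 0.2305 d
  layer 2 (silty sand): t_2 = 12.7 × 0.17 / 1.022 = 2.113 d
Total t = Σ t_i = 2.344 days.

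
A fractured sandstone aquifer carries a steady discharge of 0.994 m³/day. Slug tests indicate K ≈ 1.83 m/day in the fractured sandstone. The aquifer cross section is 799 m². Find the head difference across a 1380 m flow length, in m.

From Q = K·A·i, i = Q / (K·A) = 0.994 / (1.830 × 799.0) = 0.0006798.
Head loss Δh = i · L = 0.0006798 × 1380 = 0.9381 m.

0.938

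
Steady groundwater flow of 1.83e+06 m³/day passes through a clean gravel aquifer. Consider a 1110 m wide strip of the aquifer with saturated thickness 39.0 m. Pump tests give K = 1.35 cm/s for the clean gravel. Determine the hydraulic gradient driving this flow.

Convert K: 1.35 cm/s × 864 = 1166 m/day.
Cross-sectional area A = 1110 × 39.0 = 43290 m².
From Q = K·A·i, i = Q / (K·A) = 1.83e+06 / (1166 × 43290) = 0.03624.

0.0362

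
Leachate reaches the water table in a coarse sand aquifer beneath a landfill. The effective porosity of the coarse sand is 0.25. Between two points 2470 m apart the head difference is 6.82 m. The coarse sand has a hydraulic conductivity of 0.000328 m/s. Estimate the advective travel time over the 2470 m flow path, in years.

21.6

Convert K: 0.000328 m/s × 86400 = 28.34 m/day.
Hydraulic gradient i = Δh / L = 6.82 / 2470 = 0.002761.
Darcy flux q = K · i = 28.34 × 0.002761 = 0.07825 m/day.
Seepage velocity v = q / n_e = 0.07825 / 0.25 = 0.3130 m/day.
Travel time t = L / v = 2470 / 0.3130 = 7892 days = 21.61 years.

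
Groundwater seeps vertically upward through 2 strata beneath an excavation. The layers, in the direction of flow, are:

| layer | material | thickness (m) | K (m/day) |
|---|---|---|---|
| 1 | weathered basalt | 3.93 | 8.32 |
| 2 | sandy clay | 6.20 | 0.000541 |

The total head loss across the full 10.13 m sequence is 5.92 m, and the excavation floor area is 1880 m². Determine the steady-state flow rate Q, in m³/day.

Flow is perpendicular to layering, so the layers act in series and the equivalent K is the thickness-weighted harmonic mean.
Total thickness L = 3.93 + 6.20 = 10.13 m.
Σ(b_i/K_i) = 3.93/8.32 + 6.20/0.000541 = 11461 d.
K_eq = L / Σ(b_i/K_i) = 10.13 / 11461 = 0.0008839 m/day.
Q = K_eq · A · (Δh/L) = 0.0008839 × 1880 × (5.92/10.13) = 0.9711 m³/day.

0.971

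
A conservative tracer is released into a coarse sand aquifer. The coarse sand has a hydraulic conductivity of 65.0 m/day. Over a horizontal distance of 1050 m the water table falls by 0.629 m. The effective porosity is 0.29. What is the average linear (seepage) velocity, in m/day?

0.134

Hydraulic gradient i = Δh / L = 0.629 / 1050 = 0.0005990.
Darcy flux q = K · i = 65.00 × 0.0005990 = 0.03894 m/day.
Seepage velocity v = q / n_e = 0.03894 / 0.29 = 0.1343 m/day.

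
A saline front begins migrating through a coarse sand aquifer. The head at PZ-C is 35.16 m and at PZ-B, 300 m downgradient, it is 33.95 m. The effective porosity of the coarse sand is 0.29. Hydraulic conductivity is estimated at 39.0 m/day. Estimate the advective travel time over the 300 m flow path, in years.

Hydraulic gradient i = (35.16 − 33.95) / 300 = 1.21 / 300 = 0.004033.
Darcy flux q = K · i = 39.00 × 0.004033 = 0.1573 m/day.
Seepage velocity v = q / n_e = 0.1573 / 0.29 = 0.5424 m/day.
Travel time t = L / v = 300 / 0.5424 = 553.1 days = 1.514 years.

1.51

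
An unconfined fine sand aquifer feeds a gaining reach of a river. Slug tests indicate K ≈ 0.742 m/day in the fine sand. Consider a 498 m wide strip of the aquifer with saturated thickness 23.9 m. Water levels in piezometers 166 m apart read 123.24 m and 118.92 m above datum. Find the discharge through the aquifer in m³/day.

Cross-sectional area A = 498 × 23.9 = 11902 m².
Hydraulic gradient i = (123.24 − 118.92) / 166 = 4.32 / 166 = 0.02602.
Darcy's law: Q = K · A · i = 0.7420 × 11902 × 0.02602 = 229.8 m³/day.

230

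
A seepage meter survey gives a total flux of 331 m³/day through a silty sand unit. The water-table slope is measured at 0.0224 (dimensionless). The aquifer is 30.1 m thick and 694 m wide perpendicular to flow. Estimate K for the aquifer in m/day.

0.707

Cross-sectional area A = 694 × 30.1 = 20889 m².
Hydraulic gradient i = 0.0224.
From Q = K·A·i, K = Q / (A·i) = 331 / (20889 × 0.02240) = 0.7074 m/day.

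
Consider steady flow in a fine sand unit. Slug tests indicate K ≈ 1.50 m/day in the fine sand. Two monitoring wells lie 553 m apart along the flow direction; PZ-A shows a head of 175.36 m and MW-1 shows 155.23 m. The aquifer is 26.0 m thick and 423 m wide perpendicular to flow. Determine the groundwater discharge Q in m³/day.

Cross-sectional area A = 423 × 26.0 = 10998 m².
Hydraulic gradient i = (175.36 − 155.23) / 553 = 20.13 / 553 = 0.03640.
Darcy's law: Q = K · A · i = 1.500 × 10998 × 0.03640 = 600.5 m³/day.

601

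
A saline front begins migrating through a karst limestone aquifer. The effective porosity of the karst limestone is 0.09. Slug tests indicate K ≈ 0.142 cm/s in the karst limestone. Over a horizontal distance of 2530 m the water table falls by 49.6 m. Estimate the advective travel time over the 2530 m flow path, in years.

Convert K: 0.142 cm/s × 864 = 122.7 m/day.
Hydraulic gradient i = Δh / L = 49.6 / 2530 = 0.01960.
Darcy flux q = K · i = 122.7 × 0.01960 = 2.405 m/day.
Seepage velocity v = q / n_e = 2.405 / 0.09 = 26.73 m/day.
Travel time t = L / v = 2530 / 26.73 = 94.67 days = 0.2592 years.

0.259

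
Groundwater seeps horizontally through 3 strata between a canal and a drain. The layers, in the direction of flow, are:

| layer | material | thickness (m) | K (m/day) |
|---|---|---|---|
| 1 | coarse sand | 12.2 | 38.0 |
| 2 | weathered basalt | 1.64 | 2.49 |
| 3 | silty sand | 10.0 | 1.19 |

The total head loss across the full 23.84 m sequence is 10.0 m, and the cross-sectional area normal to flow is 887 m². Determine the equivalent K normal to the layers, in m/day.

Flow is perpendicular to layering, so the layers act in series and the equivalent K is the thickness-weighted harmonic mean.
Total thickness L = 12.2 + 1.64 + 10.0 = 23.84 m.
Σ(b_i/K_i) = 12.2/38.0 + 1.64/2.49 + 10.0/1.19 = 9.383 d.
K_eq = L / Σ(b_i/K_i) = 23.84 / 9.383 = 2.541 m/day.

2.54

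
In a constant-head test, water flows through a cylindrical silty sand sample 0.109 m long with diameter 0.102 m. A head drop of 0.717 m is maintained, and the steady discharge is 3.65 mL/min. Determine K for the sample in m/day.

Cross-sectional area A = π·(d/2)² = π × (0.102/2)² = 0.008171 m².
Convert discharge: 3.65 mL/min = 6.083e-08 m³/s.
Darcy's law rearranged: K = Q·L / (A·Δh) = 6.083e-08 × 0.109 / (0.008171 × 0.717) = 1.132e-06 m/s = 0.09779 m/day.

0.0978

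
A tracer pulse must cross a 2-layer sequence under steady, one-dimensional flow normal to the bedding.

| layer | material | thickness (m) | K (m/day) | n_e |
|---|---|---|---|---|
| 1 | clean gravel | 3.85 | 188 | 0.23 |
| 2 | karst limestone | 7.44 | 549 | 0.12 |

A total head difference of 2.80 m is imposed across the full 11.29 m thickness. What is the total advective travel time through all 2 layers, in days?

With flow normal to the layers, continuity requires the same specific discharge q through every layer.
Σ(b_i/K_i) = 3.85/188 + 7.44/549 = 0.03403 d.
q = Δh / Σ(b_i/K_i) = 2.80 / 0.03403 = 82.28 m/day.
In each layer the seepage velocity is v_i = q/n_i, so the layer transit time is t_i = b_i·n_i / q:
  layer 1 (clean gravel): t_1 = 3.85 × 0.23 / 82.28 = 0.01076 d
  layer 2 (karst limestone): t_2 = 7.44 × 0.12 / 82.28 = 0.01085 d
Total t = Σ t_i = 0.02161 days.

0.0216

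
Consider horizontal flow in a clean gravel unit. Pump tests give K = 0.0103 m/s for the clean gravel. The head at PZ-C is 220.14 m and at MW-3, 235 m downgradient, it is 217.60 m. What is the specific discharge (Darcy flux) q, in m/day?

9.62

Convert K: 0.0103 m/s × 86400 = 889.9 m/day.
Hydraulic gradient i = (220.14 − 217.60) / 235 = 2.54 / 235 = 0.01081.
Specific discharge q = K · i = 889.9 × 0.01081 = 9.619 m/day.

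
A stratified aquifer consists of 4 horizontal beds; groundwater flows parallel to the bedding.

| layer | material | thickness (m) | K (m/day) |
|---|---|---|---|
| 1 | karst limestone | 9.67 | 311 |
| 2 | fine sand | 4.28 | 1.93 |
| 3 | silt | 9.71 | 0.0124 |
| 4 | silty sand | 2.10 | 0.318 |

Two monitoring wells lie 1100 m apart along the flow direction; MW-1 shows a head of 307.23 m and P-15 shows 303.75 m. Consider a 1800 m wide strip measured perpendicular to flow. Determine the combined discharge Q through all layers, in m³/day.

17200

Flow is parallel to layering, so each bed carries its own Darcy discharge and the transmissivities add.
Σ(K_i·b_i) = 311×9.67 + 1.93×4.28 + 0.0124×9.71 + 0.318×2.10 = 3016 m²/day.
Hydraulic gradient i = (307.23 − 303.75) / 1100 = 3.48 / 1100 = 0.003164.
Q = Σ(K_i·b_i) · W · i = 3016 × 1800 × 0.003164 = 17177 m³/day.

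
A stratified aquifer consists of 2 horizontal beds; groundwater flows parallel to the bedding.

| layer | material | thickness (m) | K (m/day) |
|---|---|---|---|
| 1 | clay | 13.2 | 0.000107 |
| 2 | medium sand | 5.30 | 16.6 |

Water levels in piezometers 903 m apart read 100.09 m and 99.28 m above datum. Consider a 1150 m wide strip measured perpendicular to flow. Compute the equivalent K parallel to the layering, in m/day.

4.76

Flow is parallel to layering, so each bed carries its own Darcy discharge and the transmissivities add.
Σ(K_i·b_i) = 0.000107×13.2 + 16.6×5.30 = 87.98 m²/day.
Total thickness b = 18.50 m, so K_eq = Σ(K_i·b_i)/b = 4.756 m/day.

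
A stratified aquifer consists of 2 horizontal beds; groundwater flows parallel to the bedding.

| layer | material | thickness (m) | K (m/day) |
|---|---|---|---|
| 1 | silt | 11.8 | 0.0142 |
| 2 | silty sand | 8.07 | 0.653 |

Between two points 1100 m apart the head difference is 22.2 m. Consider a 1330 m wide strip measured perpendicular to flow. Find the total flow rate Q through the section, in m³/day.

146

Flow is parallel to layering, so each bed carries its own Darcy discharge and the transmissivities add.
Σ(K_i·b_i) = 0.0142×11.8 + 0.653×8.07 = 5.437 m²/day.
Hydraulic gradient i = Δh / L = 22.2 / 1100 = 0.02018.
Q = Σ(K_i·b_i) · W · i = 5.437 × 1330 × 0.02018 = 145.9 m³/day.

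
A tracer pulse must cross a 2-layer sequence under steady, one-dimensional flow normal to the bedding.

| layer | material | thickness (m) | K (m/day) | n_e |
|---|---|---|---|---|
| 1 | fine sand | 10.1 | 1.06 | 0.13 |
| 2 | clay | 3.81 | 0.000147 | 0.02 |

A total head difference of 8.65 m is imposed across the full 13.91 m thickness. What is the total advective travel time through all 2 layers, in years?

With flow normal to the layers, continuity requires the same specific discharge q through every layer.
Σ(b_i/K_i) = 10.1/1.06 + 3.81/0.000147 = 25928 d.
q = Δh / Σ(b_i/K_i) = 8.65 / 25928 = 0.0003336 m/day.
In each layer the seepage velocity is v_i = q/n_i, so the layer transit time is t_i = b_i·n_i / q:
  layer 1 (fine sand): t_1 = 10.1 × 0.13 / 0.0003336 = 3936 d
  layer 2 (clay): t_2 = 3.81 × 0.02 / 0.0003336 = 228.4 d
Total t = Σ t_i = 4164 days = 11.40 years.

11.4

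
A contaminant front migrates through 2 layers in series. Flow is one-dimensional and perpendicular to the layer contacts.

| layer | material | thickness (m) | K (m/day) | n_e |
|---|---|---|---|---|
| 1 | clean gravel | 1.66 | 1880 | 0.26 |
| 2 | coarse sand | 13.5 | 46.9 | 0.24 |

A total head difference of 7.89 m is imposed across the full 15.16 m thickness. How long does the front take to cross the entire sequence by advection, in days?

With flow normal to the layers, continuity requires the same specific discharge q through every layer.
Σ(b_i/K_i) = 1.66/1880 + 13.5/46.9 = 0.2887 d.
q = Δh / Σ(b_i/K_i) = 7.89 / 0.2887 = 27.33 m/day.
In each layer the seepage velocity is v_i = q/n_i, so the layer transit time is t_i = b_i·n_i / q:
  layer 1 (clean gravel): t_1 = 1.66 × 0.26 / 27.33 = 0.01579 d
  layer 2 (coarse sand): t_2 = 13.5 × 0.24 / 27.33 = 0.1186 d
Total t = Σ t_i = 0.1344 days.

0.134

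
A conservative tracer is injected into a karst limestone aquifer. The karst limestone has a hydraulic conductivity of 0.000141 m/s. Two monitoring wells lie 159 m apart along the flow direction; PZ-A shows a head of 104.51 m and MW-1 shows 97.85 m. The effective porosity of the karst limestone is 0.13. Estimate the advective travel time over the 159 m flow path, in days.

40.5

Convert K: 0.000141 m/s × 86400 = 12.18 m/day.
Hydraulic gradient i = (104.51 − 97.85) / 159 = 6.66 / 159 = 0.04189.
Darcy flux q = K · i = 12.18 × 0.04189 = 0.5103 m/day.
Seepage velocity v = q / n_e = 0.5103 / 0.13 = 3.925 m/day.
Travel time t = L / v = 159 / 3.925 = 40.51 days.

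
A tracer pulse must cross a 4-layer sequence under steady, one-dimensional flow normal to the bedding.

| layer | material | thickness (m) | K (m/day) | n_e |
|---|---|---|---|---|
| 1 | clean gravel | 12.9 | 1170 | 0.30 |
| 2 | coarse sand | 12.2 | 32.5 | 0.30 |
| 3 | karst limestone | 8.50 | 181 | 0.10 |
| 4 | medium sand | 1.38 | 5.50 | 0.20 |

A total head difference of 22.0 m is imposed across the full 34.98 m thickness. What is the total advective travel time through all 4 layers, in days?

With flow normal to the layers, continuity requires the same specific discharge q through every layer.
Σ(b_i/K_i) = 12.9/1170 + 12.2/32.5 + 8.50/181 + 1.38/5.50 = 0.6843 d.
q = Δh / Σ(b_i/K_i) = 22.0 / 0.6843 = 32.15 m/day.
In each layer the seepage velocity is v_i = q/n_i, so the layer transit time is t_i = b_i·n_i / q:
  layer 1 (clean gravel): t_1 = 12.9 × 0.30 / 32.15 = 0.1204 d
  layer 2 (coarse sand): t_2 = 12.2 × 0.30 / 32.15 = 0.1138 d
  layer 3 (karst limestone): t_3 = 8.50 × 0.10 / 32.15 = 0.02644 d
  layer 4 (medium sand): t_4 = 1.38 × 0.20 / 32.15 = 0.008585 d
Total t = Σ t_i = 0.2692 days.

0.269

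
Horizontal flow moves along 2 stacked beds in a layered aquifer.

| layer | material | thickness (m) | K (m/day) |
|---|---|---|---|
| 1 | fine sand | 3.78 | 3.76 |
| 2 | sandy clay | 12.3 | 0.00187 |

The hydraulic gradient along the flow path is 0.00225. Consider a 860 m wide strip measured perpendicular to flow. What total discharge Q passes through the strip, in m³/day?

27.5

Flow is parallel to layering, so each bed carries its own Darcy discharge and the transmissivities add.
Σ(K_i·b_i) = 3.76×3.78 + 0.00187×12.3 = 14.24 m²/day.
Hydraulic gradient i = 0.00225.
Q = Σ(K_i·b_i) · W · i = 14.24 × 860 × 0.002250 = 27.55 m³/day.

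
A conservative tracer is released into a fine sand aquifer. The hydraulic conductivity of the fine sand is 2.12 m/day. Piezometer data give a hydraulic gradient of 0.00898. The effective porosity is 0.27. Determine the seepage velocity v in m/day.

0.0705

Hydraulic gradient i = 0.00898.
Darcy flux q = K · i = 2.120 × 0.008980 = 0.01904 m/day.
Seepage velocity v = q / n_e = 0.01904 / 0.27 = 0.07051 m/day.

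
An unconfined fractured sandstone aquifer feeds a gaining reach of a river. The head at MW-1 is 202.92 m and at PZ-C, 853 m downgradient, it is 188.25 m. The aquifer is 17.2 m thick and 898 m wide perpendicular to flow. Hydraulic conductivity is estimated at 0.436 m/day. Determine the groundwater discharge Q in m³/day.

116

Cross-sectional area A = 898 × 17.2 = 15446 m².
Hydraulic gradient i = (202.92 − 188.25) / 853 = 14.67 / 853 = 0.01720.
Darcy's law: Q = K · A · i = 0.4360 × 15446 × 0.01720 = 115.8 m³/day.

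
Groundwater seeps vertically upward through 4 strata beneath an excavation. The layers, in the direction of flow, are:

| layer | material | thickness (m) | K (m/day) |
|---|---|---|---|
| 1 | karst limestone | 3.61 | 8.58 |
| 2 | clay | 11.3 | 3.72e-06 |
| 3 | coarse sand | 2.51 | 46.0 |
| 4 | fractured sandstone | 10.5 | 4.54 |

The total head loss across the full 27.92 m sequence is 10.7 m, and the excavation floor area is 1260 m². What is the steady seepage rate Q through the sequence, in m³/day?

Flow is perpendicular to layering, so the layers act in series and the equivalent K is the thickness-weighted harmonic mean.
Total thickness L = 3.61 + 11.3 + 2.51 + 10.5 = 27.92 m.
Σ(b_i/K_i) = 3.61/8.58 + 11.3/3.72e-06 + 2.51/46.0 + 10.5/4.54 = 3.038e+06 d.
K_eq = L / Σ(b_i/K_i) = 27.92 / 3.038e+06 = 9.191e-06 m/day.
Q = K_eq · A · (Δh/L) = 9.191e-06 × 1260 × (10.7/27.92) = 0.004438 m³/day.

0.00444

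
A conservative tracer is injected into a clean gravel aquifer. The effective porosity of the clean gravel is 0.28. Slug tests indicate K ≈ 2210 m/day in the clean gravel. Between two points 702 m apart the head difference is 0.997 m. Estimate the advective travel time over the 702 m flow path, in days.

62.6

Hydraulic gradient i = Δh / L = 0.997 / 702 = 0.001420.
Darcy flux q = K · i = 2210 × 0.001420 = 3.139 m/day.
Seepage velocity v = q / n_e = 3.139 / 0.28 = 11.21 m/day.
Travel time t = L / v = 702 / 11.21 = 62.62 days.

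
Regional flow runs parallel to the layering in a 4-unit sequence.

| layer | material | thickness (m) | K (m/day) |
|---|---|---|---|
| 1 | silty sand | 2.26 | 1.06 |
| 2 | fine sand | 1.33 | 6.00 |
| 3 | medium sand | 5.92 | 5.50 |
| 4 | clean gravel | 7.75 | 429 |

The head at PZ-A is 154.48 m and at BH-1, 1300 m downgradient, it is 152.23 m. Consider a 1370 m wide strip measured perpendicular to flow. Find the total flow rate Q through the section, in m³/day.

Flow is parallel to layering, so each bed carries its own Darcy discharge and the transmissivities add.
Σ(K_i·b_i) = 1.06×2.26 + 6.00×1.33 + 5.50×5.92 + 429×7.75 = 3368 m²/day.
Hydraulic gradient i = (154.48 − 152.23) / 1300 = 2.25 / 1300 = 0.001731.
Q = Σ(K_i·b_i) · W · i = 3368 × 1370 × 0.001731 = 7985 m³/day.

7990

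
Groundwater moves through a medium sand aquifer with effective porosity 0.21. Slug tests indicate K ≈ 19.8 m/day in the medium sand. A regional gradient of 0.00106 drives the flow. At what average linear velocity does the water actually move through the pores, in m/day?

0.0999

Hydraulic gradient i = 0.00106.
Darcy flux q = K · i = 19.80 × 0.001060 = 0.02099 m/day.
Seepage velocity v = q / n_e = 0.02099 / 0.21 = 0.09994 m/day.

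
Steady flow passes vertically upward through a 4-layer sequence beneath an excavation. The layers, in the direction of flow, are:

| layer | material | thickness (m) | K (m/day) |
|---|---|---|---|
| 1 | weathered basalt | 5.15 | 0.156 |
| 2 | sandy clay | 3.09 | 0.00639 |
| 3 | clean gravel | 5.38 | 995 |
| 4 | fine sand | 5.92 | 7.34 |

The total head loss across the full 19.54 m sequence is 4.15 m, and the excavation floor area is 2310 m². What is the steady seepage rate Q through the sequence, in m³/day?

18.5

Flow is perpendicular to layering, so the layers act in series and the equivalent K is the thickness-weighted harmonic mean.
Total thickness L = 5.15 + 3.09 + 5.38 + 5.92 = 19.54 m.
Σ(b_i/K_i) = 5.15/0.156 + 3.09/0.00639 + 5.38/995 + 5.92/7.34 = 517.4 d.
K_eq = L / Σ(b_i/K_i) = 19.54 / 517.4 = 0.03777 m/day.
Q = K_eq · A · (Δh/L) = 0.03777 × 2310 × (4.15/19.54) = 18.53 m³/day.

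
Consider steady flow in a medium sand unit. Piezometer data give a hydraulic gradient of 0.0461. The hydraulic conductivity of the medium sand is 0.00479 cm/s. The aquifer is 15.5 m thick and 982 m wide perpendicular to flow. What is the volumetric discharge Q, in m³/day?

2900

Convert K: 0.00479 cm/s × 864 = 4.139 m/day.
Cross-sectional area A = 982 × 15.5 = 15221 m².
Hydraulic gradient i = 0.0461.
Darcy's law: Q = K · A · i = 4.139 × 15221 × 0.04610 = 2904 m³/day.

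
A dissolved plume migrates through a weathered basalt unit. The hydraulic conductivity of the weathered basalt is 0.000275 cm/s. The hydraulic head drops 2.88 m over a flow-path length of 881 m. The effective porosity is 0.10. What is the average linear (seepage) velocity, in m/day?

Convert K: 0.000275 cm/s × 864 = 0.2376 m/day.
Hydraulic gradient i = Δh / L = 2.88 / 881 = 0.003269.
Darcy flux q = K · i = 0.2376 × 0.003269 = 0.0007767 m/day.
Seepage velocity v = q / n_e = 0.0007767 / 0.10 = 0.007767 m/day.

0.00777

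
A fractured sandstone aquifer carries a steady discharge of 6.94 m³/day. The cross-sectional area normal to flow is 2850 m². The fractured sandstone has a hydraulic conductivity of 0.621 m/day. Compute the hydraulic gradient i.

0.00392

From Q = K·A·i, i = Q / (K·A) = 6.94 / (0.6210 × 2850) = 0.003921.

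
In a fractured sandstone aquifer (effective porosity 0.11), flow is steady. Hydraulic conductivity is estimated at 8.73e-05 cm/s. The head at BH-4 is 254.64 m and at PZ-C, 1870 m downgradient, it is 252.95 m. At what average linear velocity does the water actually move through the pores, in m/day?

0.000620

Convert K: 8.73e-05 cm/s × 864 = 0.07543 m/day.
Hydraulic gradient i = (254.64 − 252.95) / 1870 = 1.69 / 1870 = 0.0009037.
Darcy flux q = K · i = 0.07543 × 0.0009037 = 6.817e-05 m/day.
Seepage velocity v = q / n_e = 6.817e-05 / 0.11 = 0.0006197 m/day.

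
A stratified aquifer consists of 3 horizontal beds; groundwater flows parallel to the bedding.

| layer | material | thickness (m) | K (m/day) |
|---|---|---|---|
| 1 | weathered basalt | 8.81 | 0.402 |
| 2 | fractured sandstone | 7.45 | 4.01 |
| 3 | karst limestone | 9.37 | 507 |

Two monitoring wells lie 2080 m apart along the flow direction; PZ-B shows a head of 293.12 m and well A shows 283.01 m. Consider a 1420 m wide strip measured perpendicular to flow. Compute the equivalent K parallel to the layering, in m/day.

187

Flow is parallel to layering, so each bed carries its own Darcy discharge and the transmissivities add.
Σ(K_i·b_i) = 0.402×8.81 + 4.01×7.45 + 507×9.37 = 4784 m²/day.
Total thickness b = 25.63 m, so K_eq = Σ(K_i·b_i)/b = 186.7 m/day.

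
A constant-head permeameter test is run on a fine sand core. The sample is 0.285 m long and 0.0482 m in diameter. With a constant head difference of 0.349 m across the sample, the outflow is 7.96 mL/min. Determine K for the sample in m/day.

5.13

Cross-sectional area A = π·(d/2)² = π × (0.0482/2)² = 0.001825 m².
Convert discharge: 7.96 mL/min = 1.327e-07 m³/s.
Darcy's law rearranged: K = Q·L / (A·Δh) = 1.327e-07 × 0.285 / (0.001825 × 0.349) = 5.937e-05 m/s = 5.130 m/day.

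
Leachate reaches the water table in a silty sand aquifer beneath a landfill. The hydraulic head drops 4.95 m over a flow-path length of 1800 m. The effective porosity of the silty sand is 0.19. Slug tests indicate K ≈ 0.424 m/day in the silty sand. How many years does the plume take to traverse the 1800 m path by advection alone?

Hydraulic gradient i = Δh / L = 4.95 / 1800 = 0.002750.
Darcy flux q = K · i = 0.4240 × 0.002750 = 0.001166 m/day.
Seepage velocity v = q / n_e = 0.001166 / 0.19 = 0.006137 m/day.
Travel time t = L / v = 1800 / 0.006137 = 2.933e+05 days = 803.0 years.

803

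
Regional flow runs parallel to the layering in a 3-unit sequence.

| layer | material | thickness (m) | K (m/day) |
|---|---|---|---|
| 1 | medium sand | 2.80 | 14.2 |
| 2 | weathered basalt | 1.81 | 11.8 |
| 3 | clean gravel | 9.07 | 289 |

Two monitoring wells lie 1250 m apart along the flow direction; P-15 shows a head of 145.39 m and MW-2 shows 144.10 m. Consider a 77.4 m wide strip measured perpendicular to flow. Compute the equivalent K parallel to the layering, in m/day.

196

Flow is parallel to layering, so each bed carries its own Darcy discharge and the transmissivities add.
Σ(K_i·b_i) = 14.2×2.80 + 11.8×1.81 + 289×9.07 = 2682 m²/day.
Total thickness b = 13.68 m, so K_eq = Σ(K_i·b_i)/b = 196.1 m/day.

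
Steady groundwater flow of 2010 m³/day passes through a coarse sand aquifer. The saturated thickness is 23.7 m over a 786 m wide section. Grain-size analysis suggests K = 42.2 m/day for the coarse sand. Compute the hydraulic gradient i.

Cross-sectional area A = 786 × 23.7 = 18628 m².
From Q = K·A·i, i = Q / (K·A) = 2010 / (42.20 × 18628) = 0.002557.

0.00256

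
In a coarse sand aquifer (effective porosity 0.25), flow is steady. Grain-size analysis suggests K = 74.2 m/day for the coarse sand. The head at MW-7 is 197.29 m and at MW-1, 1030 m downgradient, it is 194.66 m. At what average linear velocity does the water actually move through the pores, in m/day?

0.758

Hydraulic gradient i = (197.29 − 194.66) / 1030 = 2.63 / 1030 = 0.002553.
Darcy flux q = K · i = 74.20 × 0.002553 = 0.1895 m/day.
Seepage velocity v = q / n_e = 0.1895 / 0.25 = 0.7578 m/day.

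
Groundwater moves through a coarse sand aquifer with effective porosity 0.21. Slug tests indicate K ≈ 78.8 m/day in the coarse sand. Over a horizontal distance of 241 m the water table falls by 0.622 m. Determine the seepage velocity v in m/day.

Hydraulic gradient i = Δh / L = 0.622 / 241 = 0.002581.
Darcy flux q = K · i = 78.80 × 0.002581 = 0.2034 m/day.
Seepage velocity v = q / n_e = 0.2034 / 0.21 = 0.9685 m/day.

0.968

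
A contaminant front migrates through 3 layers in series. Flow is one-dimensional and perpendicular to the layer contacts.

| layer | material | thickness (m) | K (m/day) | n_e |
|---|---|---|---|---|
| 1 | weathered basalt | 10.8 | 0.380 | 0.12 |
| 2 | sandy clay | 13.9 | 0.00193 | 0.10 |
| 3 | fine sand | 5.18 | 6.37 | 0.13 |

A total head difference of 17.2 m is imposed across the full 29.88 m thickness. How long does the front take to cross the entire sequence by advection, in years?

With flow normal to the layers, continuity requires the same specific discharge q through every layer.
Σ(b_i/K_i) = 10.8/0.380 + 13.9/0.00193 + 5.18/6.37 = 7231 d.
q = Δh / Σ(b_i/K_i) = 17.2 / 7231 = 0.002379 m/day.
In each layer the seepage velocity is v_i = q/n_i, so the layer transit time is t_i = b_i·n_i / q:
  layer 1 (weathered basalt): t_1 = 10.8 × 0.12 / 0.002379 = 544.9 d
  layer 2 (sandy clay): t_2 = 13.9 × 0.10 / 0.002379 = 584.4 d
  layer 3 (fine sand): t_3 = 5.18 × 0.13 / 0.002379 = 283.1 d
Total t = Σ t_i = 1412 days = 3.867 years.

3.87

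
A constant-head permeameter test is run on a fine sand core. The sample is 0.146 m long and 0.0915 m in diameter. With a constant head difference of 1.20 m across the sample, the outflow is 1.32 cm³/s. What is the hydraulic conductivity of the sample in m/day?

2.11

Cross-sectional area A = π·(d/2)² = π × (0.0915/2)² = 0.006576 m².
Convert discharge: 1.32 cm³/s = 1.320e-06 m³/s.
Darcy's law rearranged: K = Q·L / (A·Δh) = 1.320e-06 × 0.146 / (0.006576 × 1.20) = 2.442e-05 m/s = 2.110 m/day.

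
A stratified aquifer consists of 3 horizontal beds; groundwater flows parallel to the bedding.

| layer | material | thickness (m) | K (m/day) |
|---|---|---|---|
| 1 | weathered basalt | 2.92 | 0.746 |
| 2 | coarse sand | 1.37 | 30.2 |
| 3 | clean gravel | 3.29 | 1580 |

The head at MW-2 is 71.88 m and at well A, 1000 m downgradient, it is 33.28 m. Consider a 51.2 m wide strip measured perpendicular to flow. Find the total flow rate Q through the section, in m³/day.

10400

Flow is parallel to layering, so each bed carries its own Darcy discharge and the transmissivities add.
Σ(K_i·b_i) = 0.746×2.92 + 30.2×1.37 + 1580×3.29 = 5242 m²/day.
Hydraulic gradient i = (71.88 − 33.28) / 1000 = 38.6 / 1000 = 0.03860.
Q = Σ(K_i·b_i) · W · i = 5242 × 51.2 × 0.03860 = 10359 m³/day.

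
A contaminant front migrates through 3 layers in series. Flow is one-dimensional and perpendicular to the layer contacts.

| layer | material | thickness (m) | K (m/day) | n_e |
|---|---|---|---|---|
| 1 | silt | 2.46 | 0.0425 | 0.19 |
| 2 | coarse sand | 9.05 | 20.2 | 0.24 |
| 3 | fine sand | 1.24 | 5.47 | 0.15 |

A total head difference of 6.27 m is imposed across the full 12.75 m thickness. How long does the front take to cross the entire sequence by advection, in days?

With flow normal to the layers, continuity requires the same specific discharge q through every layer.
Σ(b_i/K_i) = 2.46/0.0425 + 9.05/20.2 + 1.24/5.47 = 58.56 d.
q = Δh / Σ(b_i/K_i) = 6.27 / 58.56 = 0.1071 m/day.
In each layer the seepage velocity is v_i = q/n_i, so the layer transit time is t_i = b_i·n_i / q:
  layer 1 (silt): t_1 = 2.46 × 0.19 / 0.1071 = 4.365 d
  layer 2 (coarse sand): t_2 = 9.05 × 0.24 / 0.1071 = 20.28 d
  layer 3 (fine sand): t_3 = 1.24 × 0.15 / 0.1071 = 1.737 d
Total t = Σ t_i = 26.39 days.

26.4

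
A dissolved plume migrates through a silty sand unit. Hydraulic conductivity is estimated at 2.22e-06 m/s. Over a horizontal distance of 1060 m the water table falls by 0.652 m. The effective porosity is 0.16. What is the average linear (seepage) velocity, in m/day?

0.000737

Convert K: 2.22e-06 m/s × 86400 = 0.1918 m/day.
Hydraulic gradient i = Δh / L = 0.652 / 1060 = 0.0006151.
Darcy flux q = K · i = 0.1918 × 0.0006151 = 0.0001180 m/day.
Seepage velocity v = q / n_e = 0.0001180 / 0.16 = 0.0007374 m/day.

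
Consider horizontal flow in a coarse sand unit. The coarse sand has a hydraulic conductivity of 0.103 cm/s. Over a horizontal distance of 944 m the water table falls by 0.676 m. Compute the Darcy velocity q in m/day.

Convert K: 0.103 cm/s × 864 = 88.99 m/day.
Hydraulic gradient i = Δh / L = 0.676 / 944 = 0.0007161.
Specific discharge q = K · i = 88.99 × 0.0007161 = 0.06373 m/day.

0.0637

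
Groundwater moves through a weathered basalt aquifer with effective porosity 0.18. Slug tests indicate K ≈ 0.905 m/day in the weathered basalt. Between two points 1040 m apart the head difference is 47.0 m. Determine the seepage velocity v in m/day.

Hydraulic gradient i = Δh / L = 47.0 / 1040 = 0.04519.
Darcy flux q = K · i = 0.9050 × 0.04519 = 0.04090 m/day.
Seepage velocity v = q / n_e = 0.04090 / 0.18 = 0.2272 m/day.

0.227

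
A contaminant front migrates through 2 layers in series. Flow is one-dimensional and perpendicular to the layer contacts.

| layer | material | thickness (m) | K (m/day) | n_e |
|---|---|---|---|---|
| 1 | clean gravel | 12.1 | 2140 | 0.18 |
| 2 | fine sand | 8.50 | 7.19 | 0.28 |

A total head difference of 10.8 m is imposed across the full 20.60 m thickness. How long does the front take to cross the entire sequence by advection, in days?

0.501

With flow normal to the layers, continuity requires the same specific discharge q through every layer.
Σ(b_i/K_i) = 12.1/2140 + 8.50/7.19 = 1.188 d.
q = Δh / Σ(b_i/K_i) = 10.8 / 1.188 = 9.092 m/day.
In each layer the seepage velocity is v_i = q/n_i, so the layer transit time is t_i = b_i·n_i / q:
  layer 1 (clean gravel): t_1 = 12.1 × 0.18 / 9.092 = 0.2396 d
  layer 2 (fine sand): t_2 = 8.50 × 0.28 / 9.092 = 0.2618 d
Total t = Σ t_i = 0.5013 days.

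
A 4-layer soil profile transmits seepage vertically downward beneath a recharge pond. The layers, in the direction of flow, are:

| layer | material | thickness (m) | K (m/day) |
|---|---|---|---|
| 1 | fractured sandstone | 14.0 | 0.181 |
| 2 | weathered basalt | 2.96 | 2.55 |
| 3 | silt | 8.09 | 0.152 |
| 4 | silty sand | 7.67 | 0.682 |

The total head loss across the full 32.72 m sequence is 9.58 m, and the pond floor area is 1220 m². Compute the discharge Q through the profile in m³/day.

Flow is perpendicular to layering, so the layers act in series and the equivalent K is the thickness-weighted harmonic mean.
Total thickness L = 14.0 + 2.96 + 8.09 + 7.67 = 32.72 m.
Σ(b_i/K_i) = 14.0/0.181 + 2.96/2.55 + 8.09/0.152 + 7.67/0.682 = 143.0 d.
K_eq = L / Σ(b_i/K_i) = 32.72 / 143.0 = 0.2288 m/day.
Q = K_eq · A · (Δh/L) = 0.2288 × 1220 × (9.58/32.72) = 81.74 m³/day.

81.7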